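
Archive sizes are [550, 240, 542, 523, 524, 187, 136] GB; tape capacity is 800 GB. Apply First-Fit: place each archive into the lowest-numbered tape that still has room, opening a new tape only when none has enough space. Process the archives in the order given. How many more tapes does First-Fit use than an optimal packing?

0

First-Fit: [550,240] [542,187] [523,136] [524] → 4 tapes.
Total size 2702 GB; any packing needs at least ⌈2702/800⌉ = 4 tapes.
So 4 is already optimal.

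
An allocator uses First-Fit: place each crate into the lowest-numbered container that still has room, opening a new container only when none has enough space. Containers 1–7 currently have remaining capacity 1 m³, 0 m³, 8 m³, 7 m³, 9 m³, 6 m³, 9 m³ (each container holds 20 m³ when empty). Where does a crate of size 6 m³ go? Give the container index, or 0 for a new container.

3

Containers with room: container 3 (8 m³), container 4 (7 m³), container 5 (9 m³), container 6 (6 m³), container 7 (9 m³).
The first with room is container 3.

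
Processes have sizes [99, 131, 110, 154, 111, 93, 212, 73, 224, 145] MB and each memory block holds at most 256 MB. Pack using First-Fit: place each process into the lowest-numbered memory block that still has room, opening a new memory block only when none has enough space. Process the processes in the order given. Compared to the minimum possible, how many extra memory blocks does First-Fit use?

First-Fit: [99,131] [110,111] [154,93] [212] [73,145] [224] → 6 memory blocks.
Total size 1352 MB; any packing needs at least ⌈1352/256⌉ = 6 memory blocks.
So 6 is already optimal.

0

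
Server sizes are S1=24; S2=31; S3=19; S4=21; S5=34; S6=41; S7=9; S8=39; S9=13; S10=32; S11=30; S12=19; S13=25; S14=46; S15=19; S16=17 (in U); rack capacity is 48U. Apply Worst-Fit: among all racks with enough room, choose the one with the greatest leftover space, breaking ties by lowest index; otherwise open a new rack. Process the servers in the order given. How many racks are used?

rack 1: place S1 (24U), 24U left
rack 2: place S2 (31U), 17U left
rack 1: place S3 (19U), 5U left
rack 3: place S4 (21U), 27U left
rack 4: place S5 (34U), 14U left
rack 5: place S6 (41U), 7U left
rack 3: place S7 (9U), 18U left
rack 6: place S8 (39U), 9U left
rack 3: place S9 (13U), 5U left
rack 7: place S10 (32U), 16U left
rack 8: place S11 (30U), 18U left
rack 9: place S12 (19U), 29U left
rack 9: place S13 (25U), 4U left
rack 10: place S14 (46U), 2U left
rack 11: place S15 (19U), 29U left
rack 11: place S16 (17U), 12U left

11 racks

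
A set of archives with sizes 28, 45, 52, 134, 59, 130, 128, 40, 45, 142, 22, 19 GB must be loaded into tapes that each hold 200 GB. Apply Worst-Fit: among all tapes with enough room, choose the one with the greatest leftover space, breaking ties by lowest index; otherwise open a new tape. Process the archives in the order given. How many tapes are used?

5

tape 1: place 28 GB, 172 GB left
tape 1: place 45 GB, 127 GB left
tape 1: place 52 GB, 75 GB left
tape 2: place 134 GB, 66 GB left
tape 1: place 59 GB, 16 GB left
tape 3: place 130 GB, 70 GB left
tape 4: place 128 GB, 72 GB left
tape 4: place 40 GB, 32 GB left
tape 3: place 45 GB, 25 GB left
tape 5: place 142 GB, 58 GB left
tape 2: place 22 GB, 44 GB left
tape 5: place 19 GB, 39 GB left
Final tapes: [28,45,52,59] [134,22] [130,45] [128,40] [142,19].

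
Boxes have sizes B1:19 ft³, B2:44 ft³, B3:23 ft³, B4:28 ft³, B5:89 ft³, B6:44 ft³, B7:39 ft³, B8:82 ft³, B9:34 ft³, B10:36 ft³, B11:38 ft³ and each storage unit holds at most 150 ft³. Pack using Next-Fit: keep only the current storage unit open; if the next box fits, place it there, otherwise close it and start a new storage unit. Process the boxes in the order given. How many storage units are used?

4

storage unit 1: place B1 (19 ft³), 131 ft³ left
storage unit 1: place B2 (44 ft³), 87 ft³ left
storage unit 1: place B3 (23 ft³), 64 ft³ left
storage unit 1: place B4 (28 ft³), 36 ft³ left
storage unit 2: place B5 (89 ft³), 61 ft³ left
storage unit 2: place B6 (44 ft³), 17 ft³ left
storage unit 3: place B7 (39 ft³), 111 ft³ left
storage unit 3: place B8 (82 ft³), 29 ft³ left
storage unit 4: place B9 (34 ft³), 116 ft³ left
storage unit 4: place B10 (36 ft³), 80 ft³ left
storage unit 4: place B11 (38 ft³), 42 ft³ left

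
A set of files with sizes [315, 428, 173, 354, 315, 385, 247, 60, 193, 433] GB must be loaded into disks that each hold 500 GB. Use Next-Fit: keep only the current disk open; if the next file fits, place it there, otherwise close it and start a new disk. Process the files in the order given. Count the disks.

disk 1: place 315 GB, 185 GB left
disk 2: place 428 GB, 72 GB left
disk 3: place 173 GB, 327 GB left
disk 4: place 354 GB, 146 GB left
disk 5: place 315 GB, 185 GB left
disk 6: place 385 GB, 115 GB left
disk 7: place 247 GB, 253 GB left
disk 7: place 60 GB, 193 GB left
disk 7: place 193 GB, 0 GB left
disk 8: place 433 GB, 67 GB left
Final disks: [315] [428] [173] [354] [315] [385] [247,60,193] [433].

8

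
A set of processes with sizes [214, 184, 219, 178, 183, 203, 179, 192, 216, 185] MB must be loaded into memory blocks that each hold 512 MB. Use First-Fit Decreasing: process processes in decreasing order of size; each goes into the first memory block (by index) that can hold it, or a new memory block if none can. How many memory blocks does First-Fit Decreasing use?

5

Sorted descending: 219, 216, 214, 203, 192, 185, 184, 183, 179, 178.
Put 219 MB in memory block 1; 293 MB remain.
Put 216 MB in memory block 1; 77 MB remain.
Put 214 MB in memory block 2; 298 MB remain.
Put 203 MB in memory block 2; 95 MB remain.
Put 192 MB in memory block 3; 320 MB remain.
Put 185 MB in memory block 3; 135 MB remain.
Put 184 MB in memory block 4; 328 MB remain.
Put 183 MB in memory block 4; 145 MB remain.
Put 179 MB in memory block 5; 333 MB remain.
Put 178 MB in memory block 5; 155 MB remain.
Final memory blocks: [219,216] [214,203] [192,185] [184,183] [179,178].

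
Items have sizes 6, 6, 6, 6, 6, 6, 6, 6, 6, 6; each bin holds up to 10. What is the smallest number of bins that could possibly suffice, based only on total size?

Total size = 6 + 6 + 6 + 6 + 6 + 6 + 6 + 6 + 6 + 6 = 60.
⌈60 / 10⌉ = 6.

6 bins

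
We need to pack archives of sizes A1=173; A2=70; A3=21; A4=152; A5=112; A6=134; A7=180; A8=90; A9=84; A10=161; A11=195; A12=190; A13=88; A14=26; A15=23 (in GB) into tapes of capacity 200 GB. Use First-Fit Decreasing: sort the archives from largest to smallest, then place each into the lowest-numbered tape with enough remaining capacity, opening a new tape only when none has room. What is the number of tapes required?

10

Sorted descending: 195, 190, 180, 173, 161, 152, 134, 112, 90, 88, 84, 70, 26, 23, 21.
195 GB → tape 1 (remaining 5 GB)
190 GB → tape 2 (remaining 10 GB)
180 GB → tape 3 (remaining 20 GB)
173 GB → tape 4 (remaining 27 GB)
161 GB → tape 5 (remaining 39 GB)
152 GB → tape 6 (remaining 48 GB)
134 GB → tape 7 (remaining 66 GB)
112 GB → tape 8 (remaining 88 GB)
90 GB → tape 9 (remaining 110 GB)
88 GB → tape 8 (remaining 0 GB)
84 GB → tape 9 (remaining 26 GB)
70 GB → tape 10 (remaining 130 GB)
26 GB → tape 4 (remaining 1 GB)
23 GB → tape 5 (remaining 16 GB)
21 GB → tape 6 (remaining 27 GB)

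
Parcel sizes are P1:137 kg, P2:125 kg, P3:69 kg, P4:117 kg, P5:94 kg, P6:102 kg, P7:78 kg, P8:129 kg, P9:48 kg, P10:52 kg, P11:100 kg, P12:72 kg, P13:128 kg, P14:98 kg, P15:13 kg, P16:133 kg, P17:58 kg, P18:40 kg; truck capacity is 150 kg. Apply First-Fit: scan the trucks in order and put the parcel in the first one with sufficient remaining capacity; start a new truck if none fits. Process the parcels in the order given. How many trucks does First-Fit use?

13 trucks

P1 (137 kg) → truck 1 (remaining 13 kg)
P2 (125 kg) → truck 2 (remaining 25 kg)
P3 (69 kg) → truck 3 (remaining 81 kg)
P4 (117 kg) → truck 4 (remaining 33 kg)
P5 (94 kg) → truck 5 (remaining 56 kg)
P6 (102 kg) → truck 6 (remaining 48 kg)
P7 (78 kg) → truck 3 (remaining 3 kg)
P8 (129 kg) → truck 7 (remaining 21 kg)
P9 (48 kg) → truck 5 (remaining 8 kg)
P10 (52 kg) → truck 8 (remaining 98 kg)
P11 (100 kg) → truck 9 (remaining 50 kg)
P12 (72 kg) → truck 8 (remaining 26 kg)
P13 (128 kg) → truck 10 (remaining 22 kg)
P14 (98 kg) → truck 11 (remaining 52 kg)
P15 (13 kg) → truck 1 (remaining 0 kg)
P16 (133 kg) → truck 12 (remaining 17 kg)
P17 (58 kg) → truck 13 (remaining 92 kg)
P18 (40 kg) → truck 6 (remaining 8 kg)
Final trucks: [137,13] [125] [69,78] [117] [94,48] [102,40] [129] [52,72] [100] [128] [98] [133] [58].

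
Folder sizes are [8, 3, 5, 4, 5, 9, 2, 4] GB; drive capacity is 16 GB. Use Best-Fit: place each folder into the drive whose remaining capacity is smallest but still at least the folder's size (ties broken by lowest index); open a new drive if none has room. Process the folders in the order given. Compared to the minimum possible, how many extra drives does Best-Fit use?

Best-Fit: [8,3,5] [4,5,2,4] [9] → 3 drives.
Total size 40 GB; any packing needs at least ⌈40/16⌉ = 3 drives.
So 3 is already optimal.

0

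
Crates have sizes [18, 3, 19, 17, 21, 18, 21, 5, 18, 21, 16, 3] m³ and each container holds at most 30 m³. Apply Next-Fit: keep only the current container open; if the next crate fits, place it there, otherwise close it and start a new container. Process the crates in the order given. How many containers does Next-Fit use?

Put 18 m³ in container 1; 12 m³ remain.
Put 3 m³ in container 1; 9 m³ remain.
Put 19 m³ in container 2; 11 m³ remain.
Put 17 m³ in container 3; 13 m³ remain.
Put 21 m³ in container 4; 9 m³ remain.
Put 18 m³ in container 5; 12 m³ remain.
Put 21 m³ in container 6; 9 m³ remain.
Put 5 m³ in container 6; 4 m³ remain.
Put 18 m³ in container 7; 12 m³ remain.
Put 21 m³ in container 8; 9 m³ remain.
Put 16 m³ in container 9; 14 m³ remain.
Put 3 m³ in container 9; 11 m³ remain.

9 containers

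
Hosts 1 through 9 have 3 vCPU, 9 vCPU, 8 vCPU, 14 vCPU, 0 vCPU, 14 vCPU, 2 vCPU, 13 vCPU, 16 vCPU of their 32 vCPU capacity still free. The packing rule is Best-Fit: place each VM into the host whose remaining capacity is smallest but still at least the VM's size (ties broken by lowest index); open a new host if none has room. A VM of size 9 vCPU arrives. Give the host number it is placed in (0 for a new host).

Hosts with room: host 2 (9 vCPU), host 4 (14 vCPU), host 6 (14 vCPU), host 8 (13 vCPU), host 9 (16 vCPU).
Tightest fit is host 2 with 9 vCPU free.

2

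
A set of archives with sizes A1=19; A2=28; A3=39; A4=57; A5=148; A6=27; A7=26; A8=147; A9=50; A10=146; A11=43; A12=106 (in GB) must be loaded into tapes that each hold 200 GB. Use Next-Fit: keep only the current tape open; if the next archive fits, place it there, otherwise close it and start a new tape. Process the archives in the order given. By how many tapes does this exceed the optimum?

0

Next-Fit: [19,28,39,57] [148,27] [26,147] [50,146] [43,106] → 5 tapes.
Total size 836 GB; any packing needs at least ⌈836/200⌉ = 5 tapes.
So 5 is already optimal.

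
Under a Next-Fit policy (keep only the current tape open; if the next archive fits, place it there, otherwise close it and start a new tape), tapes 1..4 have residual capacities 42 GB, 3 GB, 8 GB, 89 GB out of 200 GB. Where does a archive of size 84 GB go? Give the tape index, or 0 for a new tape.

Next-Fit only looks at tape 4, which has 89 GB free.
84 GB fits there.

4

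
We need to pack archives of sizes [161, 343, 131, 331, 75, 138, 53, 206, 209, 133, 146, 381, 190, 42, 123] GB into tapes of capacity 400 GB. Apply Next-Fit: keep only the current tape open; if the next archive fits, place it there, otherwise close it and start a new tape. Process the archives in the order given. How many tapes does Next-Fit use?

10

tape 1: place 161 GB, 239 GB left
tape 2: place 343 GB, 57 GB left
tape 3: place 131 GB, 269 GB left
tape 4: place 331 GB, 69 GB left
tape 5: place 75 GB, 325 GB left
tape 5: place 138 GB, 187 GB left
tape 5: place 53 GB, 134 GB left
tape 6: place 206 GB, 194 GB left
tape 7: place 209 GB, 191 GB left
tape 7: place 133 GB, 58 GB left
tape 8: place 146 GB, 254 GB left
tape 9: place 381 GB, 19 GB left
tape 10: place 190 GB, 210 GB left
tape 10: place 42 GB, 168 GB left
tape 10: place 123 GB, 45 GB left
Final tapes: [161] [343] [131] [331] [75,138,53] [206] [209,133] [146] [381] [190,42,123].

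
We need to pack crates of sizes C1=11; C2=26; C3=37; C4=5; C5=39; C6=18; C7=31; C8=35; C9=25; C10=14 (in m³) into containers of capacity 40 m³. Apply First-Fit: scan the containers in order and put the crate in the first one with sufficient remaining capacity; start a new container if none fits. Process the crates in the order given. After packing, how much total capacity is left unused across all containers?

39

C1 (11 m³) → container 1 (remaining 29 m³)
C2 (26 m³) → container 1 (remaining 3 m³)
C3 (37 m³) → container 2 (remaining 3 m³)
C4 (5 m³) → container 3 (remaining 35 m³)
C5 (39 m³) → container 4 (remaining 1 m³)
C6 (18 m³) → container 3 (remaining 17 m³)
C7 (31 m³) → container 5 (remaining 9 m³)
C8 (35 m³) → container 6 (remaining 5 m³)
C9 (25 m³) → container 7 (remaining 15 m³)
C10 (14 m³) → container 3 (remaining 3 m³)
7 containers × 40 m³ = 280 m³; used 241 m³; unused 39 m³.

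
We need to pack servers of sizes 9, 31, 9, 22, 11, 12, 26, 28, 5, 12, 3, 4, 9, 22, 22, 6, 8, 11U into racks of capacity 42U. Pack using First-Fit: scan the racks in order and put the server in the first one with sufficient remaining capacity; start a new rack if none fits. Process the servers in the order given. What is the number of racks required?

9U → rack 1 (remaining 33U)
31U → rack 1 (remaining 2U)
9U → rack 2 (remaining 33U)
22U → rack 2 (remaining 11U)
11U → rack 2 (remaining 0U)
12U → rack 3 (remaining 30U)
26U → rack 3 (remaining 4U)
28U → rack 4 (remaining 14U)
5U → rack 4 (remaining 9U)
12U → rack 5 (remaining 30U)
3U → rack 3 (remaining 1U)
4U → rack 4 (remaining 5U)
9U → rack 5 (remaining 21U)
22U → rack 6 (remaining 20U)
22U → rack 7 (remaining 20U)
6U → rack 5 (remaining 15U)
8U → rack 5 (remaining 7U)
11U → rack 6 (remaining 9U)

7 racks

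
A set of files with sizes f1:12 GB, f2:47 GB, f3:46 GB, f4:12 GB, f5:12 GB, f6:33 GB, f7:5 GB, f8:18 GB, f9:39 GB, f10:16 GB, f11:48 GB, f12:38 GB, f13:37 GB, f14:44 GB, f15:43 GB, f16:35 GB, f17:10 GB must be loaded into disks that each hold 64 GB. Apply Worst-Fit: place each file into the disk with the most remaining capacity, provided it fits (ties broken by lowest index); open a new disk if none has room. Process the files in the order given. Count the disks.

disk 1: place f1 (12 GB), 52 GB left
disk 1: place f2 (47 GB), 5 GB left
disk 2: place f3 (46 GB), 18 GB left
disk 2: place f4 (12 GB), 6 GB left
disk 3: place f5 (12 GB), 52 GB left
disk 3: place f6 (33 GB), 19 GB left
disk 3: place f7 (5 GB), 14 GB left
disk 4: place f8 (18 GB), 46 GB left
disk 4: place f9 (39 GB), 7 GB left
disk 5: place f10 (16 GB), 48 GB left
disk 5: place f11 (48 GB), 0 GB left
disk 6: place f12 (38 GB), 26 GB left
disk 7: place f13 (37 GB), 27 GB left
disk 8: place f14 (44 GB), 20 GB left
disk 9: place f15 (43 GB), 21 GB left
disk 10: place f16 (35 GB), 29 GB left
disk 10: place f17 (10 GB), 19 GB left

10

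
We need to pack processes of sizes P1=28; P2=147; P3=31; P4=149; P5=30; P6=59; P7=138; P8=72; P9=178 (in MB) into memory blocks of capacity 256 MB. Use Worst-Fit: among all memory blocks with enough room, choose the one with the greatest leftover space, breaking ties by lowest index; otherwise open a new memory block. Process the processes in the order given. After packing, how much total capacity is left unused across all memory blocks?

192

Put P1 (28 MB) in memory block 1; 228 MB remain.
Put P2 (147 MB) in memory block 1; 81 MB remain.
Put P3 (31 MB) in memory block 1; 50 MB remain.
Put P4 (149 MB) in memory block 2; 107 MB remain.
Put P5 (30 MB) in memory block 2; 77 MB remain.
Put P6 (59 MB) in memory block 2; 18 MB remain.
Put P7 (138 MB) in memory block 3; 118 MB remain.
Put P8 (72 MB) in memory block 3; 46 MB remain.
Put P9 (178 MB) in memory block 4; 78 MB remain.
4 memory blocks × 256 MB = 1024 MB; used 832 MB; unused 192 MB.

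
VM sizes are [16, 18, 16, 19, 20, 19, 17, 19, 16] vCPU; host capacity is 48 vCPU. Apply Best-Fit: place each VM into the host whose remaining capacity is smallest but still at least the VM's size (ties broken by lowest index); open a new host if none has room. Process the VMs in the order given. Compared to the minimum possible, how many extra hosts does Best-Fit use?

1

Best-Fit: [16,18] [16,19] [20,19] [17,19] [16] → 5 hosts.
Total size 160 vCPU; any packing needs at least ⌈160/48⌉ = 4 hosts.
An optimal packing achieves that bound: [20,19] [19,19] [18,17] [16,16,16] → 4 hosts.
Excess: 5 − 4 = 1.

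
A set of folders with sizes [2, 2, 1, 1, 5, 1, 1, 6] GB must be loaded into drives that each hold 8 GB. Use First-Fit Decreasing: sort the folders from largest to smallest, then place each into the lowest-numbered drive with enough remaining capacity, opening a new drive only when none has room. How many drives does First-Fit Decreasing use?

3 drives

Sorted descending: 6, 5, 2, 2, 1, 1, 1, 1.
Put 6 GB in drive 1; 2 GB remain.
Put 5 GB in drive 2; 3 GB remain.
Put 2 GB in drive 1; 0 GB remain.
Put 2 GB in drive 2; 1 GB remain.
Put 1 GB in drive 2; 0 GB remain.
Put 1 GB in drive 3; 7 GB remain.
Put 1 GB in drive 3; 6 GB remain.
Put 1 GB in drive 3; 5 GB remain.
Final drives: [6,2] [5,2,1] [1,1,1].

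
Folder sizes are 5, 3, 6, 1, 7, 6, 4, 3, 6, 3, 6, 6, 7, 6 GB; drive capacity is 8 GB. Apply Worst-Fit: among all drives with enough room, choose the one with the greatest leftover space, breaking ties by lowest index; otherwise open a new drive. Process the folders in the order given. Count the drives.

5 GB → drive 1 (remaining 3 GB)
3 GB → drive 1 (remaining 0 GB)
6 GB → drive 2 (remaining 2 GB)
1 GB → drive 2 (remaining 1 GB)
7 GB → drive 3 (remaining 1 GB)
6 GB → drive 4 (remaining 2 GB)
4 GB → drive 5 (remaining 4 GB)
3 GB → drive 5 (remaining 1 GB)
6 GB → drive 6 (remaining 2 GB)
3 GB → drive 7 (remaining 5 GB)
6 GB → drive 8 (remaining 2 GB)
6 GB → drive 9 (remaining 2 GB)
7 GB → drive 10 (remaining 1 GB)
6 GB → drive 11 (remaining 2 GB)
Final drives: [5,3] [6,1] [7] [6] [4,3] [6] [3] [6] [6] [7] [6].

11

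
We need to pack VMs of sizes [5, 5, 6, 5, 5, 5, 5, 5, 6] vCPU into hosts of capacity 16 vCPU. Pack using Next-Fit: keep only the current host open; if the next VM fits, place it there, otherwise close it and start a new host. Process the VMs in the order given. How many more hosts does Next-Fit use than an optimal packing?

Next-Fit: [5,5,6] [5,5,5] [5,5,6] → 3 hosts.
Total size 47 vCPU; any packing needs at least ⌈47/16⌉ = 3 hosts.
So 3 is already optimal.

0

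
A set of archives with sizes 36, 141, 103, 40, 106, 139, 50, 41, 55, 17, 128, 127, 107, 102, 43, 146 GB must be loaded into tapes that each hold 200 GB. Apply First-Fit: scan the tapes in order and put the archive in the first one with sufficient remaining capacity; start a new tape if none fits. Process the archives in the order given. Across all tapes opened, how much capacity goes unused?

419

36 GB → tape 1 (remaining 164 GB)
141 GB → tape 1 (remaining 23 GB)
103 GB → tape 2 (remaining 97 GB)
40 GB → tape 2 (remaining 57 GB)
106 GB → tape 3 (remaining 94 GB)
139 GB → tape 4 (remaining 61 GB)
50 GB → tape 2 (remaining 7 GB)
41 GB → tape 3 (remaining 53 GB)
55 GB → tape 4 (remaining 6 GB)
17 GB → tape 1 (remaining 6 GB)
128 GB → tape 5 (remaining 72 GB)
127 GB → tape 6 (remaining 73 GB)
107 GB → tape 7 (remaining 93 GB)
102 GB → tape 8 (remaining 98 GB)
43 GB → tape 3 (remaining 10 GB)
146 GB → tape 9 (remaining 54 GB)
9 tapes × 200 GB = 1800 GB; used 1381 GB; unused 419 GB.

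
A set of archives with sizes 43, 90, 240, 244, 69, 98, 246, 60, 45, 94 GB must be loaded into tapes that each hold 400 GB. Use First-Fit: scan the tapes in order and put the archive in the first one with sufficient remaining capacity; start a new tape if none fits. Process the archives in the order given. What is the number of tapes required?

4

43 GB → tape 1 (remaining 357 GB)
90 GB → tape 1 (remaining 267 GB)
240 GB → tape 1 (remaining 27 GB)
244 GB → tape 2 (remaining 156 GB)
69 GB → tape 2 (remaining 87 GB)
98 GB → tape 3 (remaining 302 GB)
246 GB → tape 3 (remaining 56 GB)
60 GB → tape 2 (remaining 27 GB)
45 GB → tape 3 (remaining 11 GB)
94 GB → tape 4 (remaining 306 GB)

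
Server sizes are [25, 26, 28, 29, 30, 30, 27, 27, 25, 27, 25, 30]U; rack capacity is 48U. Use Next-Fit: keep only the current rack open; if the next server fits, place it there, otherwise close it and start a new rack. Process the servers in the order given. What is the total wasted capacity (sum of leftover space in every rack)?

Put 25U in rack 1; 23U remain.
Put 26U in rack 2; 22U remain.
Put 28U in rack 3; 20U remain.
Put 29U in rack 4; 19U remain.
Put 30U in rack 5; 18U remain.
Put 30U in rack 6; 18U remain.
Put 27U in rack 7; 21U remain.
Put 27U in rack 8; 21U remain.
Put 25U in rack 9; 23U remain.
Put 27U in rack 10; 21U remain.
Put 25U in rack 11; 23U remain.
Put 30U in rack 12; 18U remain.
12 racks × 48U = 576U; used 329U; unused 247U.

247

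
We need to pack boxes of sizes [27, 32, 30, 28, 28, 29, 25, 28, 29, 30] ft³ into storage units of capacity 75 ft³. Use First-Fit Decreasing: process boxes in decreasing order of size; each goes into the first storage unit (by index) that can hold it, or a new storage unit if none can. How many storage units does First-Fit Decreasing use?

Sorted descending: 32, 30, 30, 29, 29, 28, 28, 28, 27, 25.
Put 32 ft³ in storage unit 1; 43 ft³ remain.
Put 30 ft³ in storage unit 1; 13 ft³ remain.
Put 30 ft³ in storage unit 2; 45 ft³ remain.
Put 29 ft³ in storage unit 2; 16 ft³ remain.
Put 29 ft³ in storage unit 3; 46 ft³ remain.
Put 28 ft³ in storage unit 3; 18 ft³ remain.
Put 28 ft³ in storage unit 4; 47 ft³ remain.
Put 28 ft³ in storage unit 4; 19 ft³ remain.
Put 27 ft³ in storage unit 5; 48 ft³ remain.
Put 25 ft³ in storage unit 5; 23 ft³ remain.
Final storage units: [32,30] [30,29] [29,28] [28,28] [27,25].

5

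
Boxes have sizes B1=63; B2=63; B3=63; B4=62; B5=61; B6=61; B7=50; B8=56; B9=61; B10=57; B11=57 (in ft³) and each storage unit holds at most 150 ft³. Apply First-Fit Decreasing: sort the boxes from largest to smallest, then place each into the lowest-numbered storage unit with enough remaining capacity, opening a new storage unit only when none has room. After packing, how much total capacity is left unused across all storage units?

246

Sorted descending: 63, 63, 63, 62, 61, 61, 61, 57, 57, 56, 50.
63 ft³ → storage unit 1 (remaining 87 ft³)
63 ft³ → storage unit 1 (remaining 24 ft³)
63 ft³ → storage unit 2 (remaining 87 ft³)
62 ft³ → storage unit 2 (remaining 25 ft³)
61 ft³ → storage unit 3 (remaining 89 ft³)
61 ft³ → storage unit 3 (remaining 28 ft³)
61 ft³ → storage unit 4 (remaining 89 ft³)
57 ft³ → storage unit 4 (remaining 32 ft³)
57 ft³ → storage unit 5 (remaining 93 ft³)
56 ft³ → storage unit 5 (remaining 37 ft³)
50 ft³ → storage unit 6 (remaining 100 ft³)
6 storage units × 150 ft³ = 900 ft³; used 654 ft³; unused 246 ft³.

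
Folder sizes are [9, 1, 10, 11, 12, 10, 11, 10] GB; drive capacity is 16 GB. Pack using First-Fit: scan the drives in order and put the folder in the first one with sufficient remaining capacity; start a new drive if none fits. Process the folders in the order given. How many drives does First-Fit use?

Put 9 GB in drive 1; 7 GB remain.
Put 1 GB in drive 1; 6 GB remain.
Put 10 GB in drive 2; 6 GB remain.
Put 11 GB in drive 3; 5 GB remain.
Put 12 GB in drive 4; 4 GB remain.
Put 10 GB in drive 5; 6 GB remain.
Put 11 GB in drive 6; 5 GB remain.
Put 10 GB in drive 7; 6 GB remain.
Final drives: [9,1] [10] [11] [12] [10] [11] [10].

7 drives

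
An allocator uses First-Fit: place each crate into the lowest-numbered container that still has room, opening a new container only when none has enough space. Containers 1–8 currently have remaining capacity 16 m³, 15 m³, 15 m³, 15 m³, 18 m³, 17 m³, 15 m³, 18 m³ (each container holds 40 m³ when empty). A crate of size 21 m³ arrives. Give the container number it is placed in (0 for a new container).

No container has ≥ 21 m³ free, so a new container is opened.

0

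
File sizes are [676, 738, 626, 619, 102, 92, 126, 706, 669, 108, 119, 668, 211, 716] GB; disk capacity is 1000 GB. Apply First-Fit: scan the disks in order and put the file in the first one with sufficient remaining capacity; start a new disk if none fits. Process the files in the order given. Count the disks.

Put 676 GB in disk 1; 324 GB remain.
Put 738 GB in disk 2; 262 GB remain.
Put 626 GB in disk 3; 374 GB remain.
Put 619 GB in disk 4; 381 GB remain.
Put 102 GB in disk 1; 222 GB remain.
Put 92 GB in disk 1; 130 GB remain.
Put 126 GB in disk 1; 4 GB remain.
Put 706 GB in disk 5; 294 GB remain.
Put 669 GB in disk 6; 331 GB remain.
Put 108 GB in disk 2; 154 GB remain.
Put 119 GB in disk 2; 35 GB remain.
Put 668 GB in disk 7; 332 GB remain.
Put 211 GB in disk 3; 163 GB remain.
Put 716 GB in disk 8; 284 GB remain.
Final disks: [676,102,92,126] [738,108,119] [626,211] [619] [706] [669] [668] [716].

8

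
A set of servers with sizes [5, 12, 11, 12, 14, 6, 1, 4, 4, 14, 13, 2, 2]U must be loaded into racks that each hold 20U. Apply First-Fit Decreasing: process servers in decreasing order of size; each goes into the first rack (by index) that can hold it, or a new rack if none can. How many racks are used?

6

Sorted descending: 14, 14, 13, 12, 12, 11, 6, 5, 4, 4, 2, 2, 1.
rack 1: place 14U, 6U left
rack 2: place 14U, 6U left
rack 3: place 13U, 7U left
rack 4: place 12U, 8U left
rack 5: place 12U, 8U left
rack 6: place 11U, 9U left
rack 1: place 6U, 0U left
rack 2: place 5U, 1U left
rack 3: place 4U, 3U left
rack 4: place 4U, 4U left
rack 3: place 2U, 1U left
rack 4: place 2U, 2U left
rack 2: place 1U, 0U left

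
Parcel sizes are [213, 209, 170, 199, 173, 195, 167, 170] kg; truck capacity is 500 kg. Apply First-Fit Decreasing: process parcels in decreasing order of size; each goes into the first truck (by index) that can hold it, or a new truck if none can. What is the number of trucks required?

Sorted descending: 213, 209, 199, 195, 173, 170, 170, 167.
truck 1: place 213 kg, 287 kg left
truck 1: place 209 kg, 78 kg left
truck 2: place 199 kg, 301 kg left
truck 2: place 195 kg, 106 kg left
truck 3: place 173 kg, 327 kg left
truck 3: place 170 kg, 157 kg left
truck 4: place 170 kg, 330 kg left
truck 4: place 167 kg, 163 kg left
Final trucks: [213,209] [199,195] [173,170] [170,167].

4 trucks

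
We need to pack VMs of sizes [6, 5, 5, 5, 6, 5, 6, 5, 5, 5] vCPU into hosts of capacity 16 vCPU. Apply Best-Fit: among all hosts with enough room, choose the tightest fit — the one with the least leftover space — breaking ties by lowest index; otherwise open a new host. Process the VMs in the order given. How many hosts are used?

Put 6 vCPU in host 1; 10 vCPU remain.
Put 5 vCPU in host 1; 5 vCPU remain.
Put 5 vCPU in host 1; 0 vCPU remain.
Put 5 vCPU in host 2; 11 vCPU remain.
Put 6 vCPU in host 2; 5 vCPU remain.
Put 5 vCPU in host 2; 0 vCPU remain.
Put 6 vCPU in host 3; 10 vCPU remain.
Put 5 vCPU in host 3; 5 vCPU remain.
Put 5 vCPU in host 3; 0 vCPU remain.
Put 5 vCPU in host 4; 11 vCPU remain.
Final hosts: [6,5,5] [5,6,5] [6,5,5] [5].

4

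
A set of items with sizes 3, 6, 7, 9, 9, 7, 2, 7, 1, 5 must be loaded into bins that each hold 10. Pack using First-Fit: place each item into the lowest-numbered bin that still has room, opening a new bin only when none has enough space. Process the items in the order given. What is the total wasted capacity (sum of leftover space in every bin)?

Put 3 in bin 1; 7 remain.
Put 6 in bin 1; 1 remain.
Put 7 in bin 2; 3 remain.
Put 9 in bin 3; 1 remain.
Put 9 in bin 4; 1 remain.
Put 7 in bin 5; 3 remain.
Put 2 in bin 2; 1 remain.
Put 7 in bin 6; 3 remain.
Put 1 in bin 1; 0 remain.
Put 5 in bin 7; 5 remain.
7 bins × 10 = 70; used 56; unused 14.

14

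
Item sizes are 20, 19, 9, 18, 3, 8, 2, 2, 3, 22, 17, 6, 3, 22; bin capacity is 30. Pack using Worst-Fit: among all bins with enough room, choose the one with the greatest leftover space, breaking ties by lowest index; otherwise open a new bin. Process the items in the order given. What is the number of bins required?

bin 1: place 20, 10 left
bin 2: place 19, 11 left
bin 2: place 9, 2 left
bin 3: place 18, 12 left
bin 3: place 3, 9 left
bin 1: place 8, 2 left
bin 3: place 2, 7 left
bin 3: place 2, 5 left
bin 3: place 3, 2 left
bin 4: place 22, 8 left
bin 5: place 17, 13 left
bin 5: place 6, 7 left
bin 4: place 3, 5 left
bin 6: place 22, 8 left
Final bins: [20,8] [19,9] [18,3,2,2,3] [22,3] [17,6] [22].

6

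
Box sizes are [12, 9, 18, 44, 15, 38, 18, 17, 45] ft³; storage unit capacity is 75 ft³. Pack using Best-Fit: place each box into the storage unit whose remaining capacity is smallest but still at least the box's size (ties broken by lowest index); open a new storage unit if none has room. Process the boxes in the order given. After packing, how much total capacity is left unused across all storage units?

84

12 ft³ → storage unit 1 (remaining 63 ft³)
9 ft³ → storage unit 1 (remaining 54 ft³)
18 ft³ → storage unit 1 (remaining 36 ft³)
44 ft³ → storage unit 2 (remaining 31 ft³)
15 ft³ → storage unit 2 (remaining 16 ft³)
38 ft³ → storage unit 3 (remaining 37 ft³)
18 ft³ → storage unit 1 (remaining 18 ft³)
17 ft³ → storage unit 1 (remaining 1 ft³)
45 ft³ → storage unit 4 (remaining 30 ft³)
4 storage units × 75 ft³ = 300 ft³; used 216 ft³; unused 84 ft³.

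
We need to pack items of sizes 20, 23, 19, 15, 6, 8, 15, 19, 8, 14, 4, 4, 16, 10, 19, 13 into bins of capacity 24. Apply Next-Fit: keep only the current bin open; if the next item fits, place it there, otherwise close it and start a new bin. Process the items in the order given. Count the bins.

Put 20 in bin 1; 4 remain.
Put 23 in bin 2; 1 remain.
Put 19 in bin 3; 5 remain.
Put 15 in bin 4; 9 remain.
Put 6 in bin 4; 3 remain.
Put 8 in bin 5; 16 remain.
Put 15 in bin 5; 1 remain.
Put 19 in bin 6; 5 remain.
Put 8 in bin 7; 16 remain.
Put 14 in bin 7; 2 remain.
Put 4 in bin 8; 20 remain.
Put 4 in bin 8; 16 remain.
Put 16 in bin 8; 0 remain.
Put 10 in bin 9; 14 remain.
Put 19 in bin 10; 5 remain.
Put 13 in bin 11; 11 remain.

11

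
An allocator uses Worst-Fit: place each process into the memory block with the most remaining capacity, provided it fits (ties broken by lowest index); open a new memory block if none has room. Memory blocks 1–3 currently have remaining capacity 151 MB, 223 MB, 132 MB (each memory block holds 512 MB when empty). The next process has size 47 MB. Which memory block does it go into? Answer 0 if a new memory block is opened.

Memory blocks with room: memory block 1 (151 MB), memory block 2 (223 MB), memory block 3 (132 MB).
Most room is memory block 2 with 223 MB free.

2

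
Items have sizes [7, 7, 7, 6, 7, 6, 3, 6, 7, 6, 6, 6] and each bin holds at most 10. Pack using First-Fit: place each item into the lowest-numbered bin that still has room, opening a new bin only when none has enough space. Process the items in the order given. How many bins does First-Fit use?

Put 7 in bin 1; 3 remain.
Put 7 in bin 2; 3 remain.
Put 7 in bin 3; 3 remain.
Put 6 in bin 4; 4 remain.
Put 7 in bin 5; 3 remain.
Put 6 in bin 6; 4 remain.
Put 3 in bin 1; 0 remain.
Put 6 in bin 7; 4 remain.
Put 7 in bin 8; 3 remain.
Put 6 in bin 9; 4 remain.
Put 6 in bin 10; 4 remain.
Put 6 in bin 11; 4 remain.

11 bins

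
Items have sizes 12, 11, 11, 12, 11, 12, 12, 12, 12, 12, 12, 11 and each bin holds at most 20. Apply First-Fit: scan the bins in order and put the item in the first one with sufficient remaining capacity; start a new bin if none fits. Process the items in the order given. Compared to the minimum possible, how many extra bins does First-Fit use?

0

First-Fit: [12] [11] [11] [12] [11] [12] [12] [12] [12] [12] [12] [11] → 12 bins.
12 items exceed 10 (half the capacity), and no two of those can share a bin, so at least 12 bins are needed.
So 12 is already optimal.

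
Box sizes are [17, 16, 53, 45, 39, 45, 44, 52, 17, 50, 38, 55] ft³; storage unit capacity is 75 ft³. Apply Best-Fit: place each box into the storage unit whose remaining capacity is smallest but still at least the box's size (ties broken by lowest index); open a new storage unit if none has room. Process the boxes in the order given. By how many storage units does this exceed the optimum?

0

Best-Fit: [17,16,39] [53,17] [45] [45] [44] [52] [50] [38] [55] → 9 storage units.
9 boxes exceed 37.5 ft³ (half the capacity), and no two of those can share a storage unit, so at least 9 storage units are needed.
So 9 is already optimal.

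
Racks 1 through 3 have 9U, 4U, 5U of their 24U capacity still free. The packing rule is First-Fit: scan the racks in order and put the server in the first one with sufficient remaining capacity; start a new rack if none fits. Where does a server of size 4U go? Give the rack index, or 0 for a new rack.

1

Racks with room: rack 1 (9U), rack 2 (4U), rack 3 (5U).
The first with room is rack 1.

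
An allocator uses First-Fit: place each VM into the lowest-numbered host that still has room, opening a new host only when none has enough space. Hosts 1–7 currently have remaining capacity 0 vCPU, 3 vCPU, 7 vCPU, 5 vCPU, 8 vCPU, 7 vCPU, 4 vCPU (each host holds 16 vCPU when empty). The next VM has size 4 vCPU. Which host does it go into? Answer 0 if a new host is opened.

Hosts with room: host 3 (7 vCPU), host 4 (5 vCPU), host 5 (8 vCPU), host 6 (7 vCPU), host 7 (4 vCPU).
The first with room is host 3.

3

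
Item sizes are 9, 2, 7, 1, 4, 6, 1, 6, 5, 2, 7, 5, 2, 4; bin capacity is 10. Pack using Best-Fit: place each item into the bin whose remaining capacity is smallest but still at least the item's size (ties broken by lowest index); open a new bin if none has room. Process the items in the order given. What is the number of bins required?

7 bins

9 → bin 1 (remaining 1)
2 → bin 2 (remaining 8)
7 → bin 2 (remaining 1)
1 → bin 1 (remaining 0)
4 → bin 3 (remaining 6)
6 → bin 3 (remaining 0)
1 → bin 2 (remaining 0)
6 → bin 4 (remaining 4)
5 → bin 5 (remaining 5)
2 → bin 4 (remaining 2)
7 → bin 6 (remaining 3)
5 → bin 5 (remaining 0)
2 → bin 4 (remaining 0)
4 → bin 7 (remaining 6)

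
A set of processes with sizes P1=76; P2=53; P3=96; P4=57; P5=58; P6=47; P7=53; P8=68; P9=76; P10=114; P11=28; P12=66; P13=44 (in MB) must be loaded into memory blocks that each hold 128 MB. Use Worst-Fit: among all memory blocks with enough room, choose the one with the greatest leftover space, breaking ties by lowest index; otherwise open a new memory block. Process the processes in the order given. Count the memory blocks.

P1 (76 MB) → memory block 1 (remaining 52 MB)
P2 (53 MB) → memory block 2 (remaining 75 MB)
P3 (96 MB) → memory block 3 (remaining 32 MB)
P4 (57 MB) → memory block 2 (remaining 18 MB)
P5 (58 MB) → memory block 4 (remaining 70 MB)
P6 (47 MB) → memory block 4 (remaining 23 MB)
P7 (53 MB) → memory block 5 (remaining 75 MB)
P8 (68 MB) → memory block 5 (remaining 7 MB)
P9 (76 MB) → memory block 6 (remaining 52 MB)
P10 (114 MB) → memory block 7 (remaining 14 MB)
P11 (28 MB) → memory block 1 (remaining 24 MB)
P12 (66 MB) → memory block 8 (remaining 62 MB)
P13 (44 MB) → memory block 8 (remaining 18 MB)
Final memory blocks: [76,28] [53,57] [96] [58,47] [53,68] [76] [114] [66,44].

8 memory blocks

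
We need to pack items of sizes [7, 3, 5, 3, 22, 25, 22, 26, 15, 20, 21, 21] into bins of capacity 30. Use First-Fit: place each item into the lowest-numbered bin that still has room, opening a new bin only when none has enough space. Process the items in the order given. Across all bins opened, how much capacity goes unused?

bin 1: place 7, 23 left
bin 1: place 3, 20 left
bin 1: place 5, 15 left
bin 1: place 3, 12 left
bin 2: place 22, 8 left
bin 3: place 25, 5 left
bin 4: place 22, 8 left
bin 5: place 26, 4 left
bin 6: place 15, 15 left
bin 7: place 20, 10 left
bin 8: place 21, 9 left
bin 9: place 21, 9 left
9 bins × 30 = 270; used 190; unused 80.

80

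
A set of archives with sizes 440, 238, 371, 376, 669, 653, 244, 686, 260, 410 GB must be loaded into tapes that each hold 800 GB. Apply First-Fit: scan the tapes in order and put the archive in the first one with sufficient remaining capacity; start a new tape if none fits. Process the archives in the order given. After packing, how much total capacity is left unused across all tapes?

tape 1: place 440 GB, 360 GB left
tape 1: place 238 GB, 122 GB left
tape 2: place 371 GB, 429 GB left
tape 2: place 376 GB, 53 GB left
tape 3: place 669 GB, 131 GB left
tape 4: place 653 GB, 147 GB left
tape 5: place 244 GB, 556 GB left
tape 6: place 686 GB, 114 GB left
tape 5: place 260 GB, 296 GB left
tape 7: place 410 GB, 390 GB left
7 tapes × 800 GB = 5600 GB; used 4347 GB; unused 1253 GB.

1253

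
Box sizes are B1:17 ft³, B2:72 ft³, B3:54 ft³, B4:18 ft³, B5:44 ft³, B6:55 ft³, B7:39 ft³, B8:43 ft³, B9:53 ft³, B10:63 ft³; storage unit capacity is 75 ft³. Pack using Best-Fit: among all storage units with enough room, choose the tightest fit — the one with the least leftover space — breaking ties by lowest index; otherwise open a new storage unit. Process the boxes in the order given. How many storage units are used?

Put B1 (17 ft³) in storage unit 1; 58 ft³ remain.
Put B2 (72 ft³) in storage unit 2; 3 ft³ remain.
Put B3 (54 ft³) in storage unit 1; 4 ft³ remain.
Put B4 (18 ft³) in storage unit 3; 57 ft³ remain.
Put B5 (44 ft³) in storage unit 3; 13 ft³ remain.
Put B6 (55 ft³) in storage unit 4; 20 ft³ remain.
Put B7 (39 ft³) in storage unit 5; 36 ft³ remain.
Put B8 (43 ft³) in storage unit 6; 32 ft³ remain.
Put B9 (53 ft³) in storage unit 7; 22 ft³ remain.
Put B10 (63 ft³) in storage unit 8; 12 ft³ remain.

8 storage units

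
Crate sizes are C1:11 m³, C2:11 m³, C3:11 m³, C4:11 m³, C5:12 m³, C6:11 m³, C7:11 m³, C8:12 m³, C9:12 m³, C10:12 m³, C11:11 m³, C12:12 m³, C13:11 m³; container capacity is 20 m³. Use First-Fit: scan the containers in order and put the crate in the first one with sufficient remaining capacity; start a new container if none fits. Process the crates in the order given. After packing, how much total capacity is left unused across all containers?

112

Put C1 (11 m³) in container 1; 9 m³ remain.
Put C2 (11 m³) in container 2; 9 m³ remain.
Put C3 (11 m³) in container 3; 9 m³ remain.
Put C4 (11 m³) in container 4; 9 m³ remain.
Put C5 (12 m³) in container 5; 8 m³ remain.
Put C6 (11 m³) in container 6; 9 m³ remain.
Put C7 (11 m³) in container 7; 9 m³ remain.
Put C8 (12 m³) in container 8; 8 m³ remain.
Put C9 (12 m³) in container 9; 8 m³ remain.
Put C10 (12 m³) in container 10; 8 m³ remain.
Put C11 (11 m³) in container 11; 9 m³ remain.
Put C12 (12 m³) in container 12; 8 m³ remain.
Put C13 (11 m³) in container 13; 9 m³ remain.
13 containers × 20 m³ = 260 m³; used 148 m³; unused 112 m³.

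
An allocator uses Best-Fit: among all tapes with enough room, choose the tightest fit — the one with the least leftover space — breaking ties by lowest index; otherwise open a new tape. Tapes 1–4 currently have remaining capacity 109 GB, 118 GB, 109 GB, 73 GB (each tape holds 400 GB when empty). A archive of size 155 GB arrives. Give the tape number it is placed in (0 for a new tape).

0

No tape has ≥ 155 GB free, so a new tape is opened.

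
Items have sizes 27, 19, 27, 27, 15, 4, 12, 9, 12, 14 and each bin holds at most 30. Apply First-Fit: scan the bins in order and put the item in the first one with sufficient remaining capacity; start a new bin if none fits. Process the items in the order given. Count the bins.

7 bins

Put 27 in bin 1; 3 remain.
Put 19 in bin 2; 11 remain.
Put 27 in bin 3; 3 remain.
Put 27 in bin 4; 3 remain.
Put 15 in bin 5; 15 remain.
Put 4 in bin 2; 7 remain.
Put 12 in bin 5; 3 remain.
Put 9 in bin 6; 21 remain.
Put 12 in bin 6; 9 remain.
Put 14 in bin 7; 16 remain.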